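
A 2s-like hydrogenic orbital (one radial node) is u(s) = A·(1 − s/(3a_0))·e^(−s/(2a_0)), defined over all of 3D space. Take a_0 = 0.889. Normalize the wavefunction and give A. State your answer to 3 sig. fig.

Require ∫ |u|² 4πs² ds = 1 over the whole domain.
Recall ∫₀^∞ s^m e^(−s/β) ds = m!·β^(m+1), the integral (without the A² prefactor) comes out to 8·π·a_0^3/3.
Plugging in a_0 = 0.889 yields A = 0.4122.

A ≈ 0.412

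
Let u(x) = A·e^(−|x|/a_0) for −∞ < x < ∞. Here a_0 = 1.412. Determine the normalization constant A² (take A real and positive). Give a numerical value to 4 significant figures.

A^2 ≈ 0.7082

Normalization requires ∫|u|² dx = 1, integrated from −∞ to ∞.
Carrying out the integral gives A² · a_0.
So A² = (a_0)^(−1).
Plugging in a_0 = 1.412 yields A = 0.84156.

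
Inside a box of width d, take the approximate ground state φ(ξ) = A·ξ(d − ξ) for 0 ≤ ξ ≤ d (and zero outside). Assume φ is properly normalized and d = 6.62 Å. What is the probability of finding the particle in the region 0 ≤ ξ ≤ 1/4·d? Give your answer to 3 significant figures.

|φ|² is the probability density, so P = ∫_{0}^{1/4·d} |φ|² dξ.
The normalization integral ∫|φ|²dξ over the whole domain equals d^5/30·A², and A² cancels in the ratio.
In terms of u = ξ/d (A² and the length scale cancel between numerator and denominator), P = [∫_{0}^{1/4} u^2·(1 - u)^2 du] / [∫_{0}^{1} u^2·(1 - u)^2 du].
Using ∫ u^2·(1 - u)^2 du = u^3·(6·u^2 - 15·u + 10)/30, the numerator is ≈ 0.0034505 and the denominator is 1/30.
Evaluating gives P = 53/512.

P ≈ 0.104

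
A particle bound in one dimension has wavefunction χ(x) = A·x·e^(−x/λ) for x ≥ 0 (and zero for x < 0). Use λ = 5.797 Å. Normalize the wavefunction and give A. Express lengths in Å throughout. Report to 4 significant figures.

The normalization condition is ∫|χ|² dx = 1 from 0 to ∞.
With ∫₀^∞ x^2 e^(−αx) dx = 2!/α^3, ∫|χ|² dx = A²·(λ^3/4).
With λ = 5.797: A² = 0.020533 and A = 0.14329.

A ≈ 0.1433 Å^(-3/2)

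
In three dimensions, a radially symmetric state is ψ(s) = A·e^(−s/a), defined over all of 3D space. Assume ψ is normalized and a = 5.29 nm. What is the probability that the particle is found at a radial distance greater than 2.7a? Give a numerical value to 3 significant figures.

With dV = 4πs²ds, the probability is ∫|ψ|² dV over s > 2.7a.
Normalization gives A² = 1/(π·a^3).
Substituting u = s/a, A², 4π and the length scale all cancel in the ratio: P = ∫_{2.7}^{∞} u^2·e^(-2·u) du / ∫_{0}^{∞} u^2·e^(-2·u) du.
An antiderivative of u^2·e^(-2·u) is -(2·u^2 + 2·u + 1)·e^(-2·u)/4; evaluating from 2.7 to ∞ gives 1049·e^(-27/5)/200, while the full integral is 1/4.
The region integral divided by the full integral gives P = 0.09476.

P ≈ 0.0948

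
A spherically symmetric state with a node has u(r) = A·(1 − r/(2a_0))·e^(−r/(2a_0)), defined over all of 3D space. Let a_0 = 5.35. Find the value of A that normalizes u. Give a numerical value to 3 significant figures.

A ≈ 0.0161

Require ∫ |u|² 4πr² dr = 1 over the whole domain.
With ∫₀^∞ r^4 e^(−αr) dr = 4!/α^5, with u = A·(1 − r/(2a_0))·e^(−r/(2a_0)), the integral evaluates to A²·[8·π·a_0^3].
With a_0 = 5.35: A² = 0.0002598 and A = 0.01612.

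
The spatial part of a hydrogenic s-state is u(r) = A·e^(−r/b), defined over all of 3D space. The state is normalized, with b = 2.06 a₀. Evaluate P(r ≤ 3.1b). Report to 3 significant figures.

With dV = 4πr²dr, the probability is ∫|u|² dV over r ≤ 3.1b.
Normalization gives A² = 1/(π·b^3).
Substituting t = r/b, A², 4π and the length scale all cancel in the ratio: P = ∫_{0}^{3.1} t^2·e^(-2·t) dt / ∫_{0}^{∞} t^2·e^(-2·t) dt.
With ∫ t^2·e^(-2·t) dt = -(2·t^2 + 2·t + 1)·e^(-2·t)/4 + C, the region integral is 1/4 - 1321·e^(-31/5)/200 and the full one is 1/4.
The region integral divided by the full integral gives P = 0.9464.

P ≈ 0.946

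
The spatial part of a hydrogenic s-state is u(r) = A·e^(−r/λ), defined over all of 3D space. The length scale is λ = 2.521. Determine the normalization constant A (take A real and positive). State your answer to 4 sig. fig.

Require ∫ |u|² 4πr² dr = 1 over the whole domain.
Using ∫₀^∞ rⁿ e^(−αr) dr = n!/αⁿ⁺¹, carrying out the integral gives A² · π·λ^3.
Plugging in λ = 2.521 yields A = 0.14095.

A ≈ 0.1410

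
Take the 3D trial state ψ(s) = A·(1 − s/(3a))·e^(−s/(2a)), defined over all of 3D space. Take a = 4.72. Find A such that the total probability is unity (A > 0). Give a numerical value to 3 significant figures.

We need A² ∫|f|² 4πs² ds = 1, taking the integral from 0 to ∞.
The angular integral contributes 4π, leaving ∫₀^∞ s²|ψ|² ds.
∫|ψ|² 4πs² ds = A²·(8·π·a^3/3).
So A² = (8·π·a^3/3)^(−1).
With a = 4.72: A² = 0.001135 and A = 0.03369.

A ≈ 0.0337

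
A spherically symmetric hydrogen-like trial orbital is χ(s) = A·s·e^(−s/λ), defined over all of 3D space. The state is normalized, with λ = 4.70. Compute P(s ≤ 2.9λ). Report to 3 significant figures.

P ≈ 0.687

Integrate the radial probability density 4πs²|χ|² over s ≤ 2.9λ.
The full normalization integral is A²·[3·π·λ^5] = 1, fixing A².
In terms of u = s/λ (A², 4π and the length scale all cancel between numerator and denominator), P = [∫_{0}^{2.9} u^4·e^(-2·u) du] / [∫_{0}^{∞} u^4·e^(-2·u) du].
With ∫ u^4·e^(-2·u) du = -(u^4/2 + u^3 + 3·u^2/2 + 3·u/2 + 3/4)·e^(-2·u) + C, the region integral is ≈ 0.51546 and the full one is 3/4.
The region integral divided by the full integral gives P = 0.6873.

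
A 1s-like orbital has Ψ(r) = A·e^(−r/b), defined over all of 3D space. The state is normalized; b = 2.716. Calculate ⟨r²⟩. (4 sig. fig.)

By definition ⟨r²⟩ = ∫ r^2 |Ψ(r)|² 4πr² dr.
Since the A² factors cancel between numerator and denominator, ⟨r²⟩ = 3·b^2.
Putting b = 2.716 gives 22.130.

⟨r^2⟩ ≈ 22.13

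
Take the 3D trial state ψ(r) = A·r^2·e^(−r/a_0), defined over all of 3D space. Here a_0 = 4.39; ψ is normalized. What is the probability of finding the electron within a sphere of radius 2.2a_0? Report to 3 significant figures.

P = ∫ |ψ|² 4πr² dr over r ≤ 2.2a_0.
Normalization gives A² = 1/(45·π·a_0^7/2).
In terms of u = r/a_0 (A², 4π and the length scale all cancel between numerator and denominator), P = [∫_{0}^{2.2} u^6·e^(-2·u) du] / [∫_{0}^{∞} u^6·e^(-2·u) du].
With ∫ u^6·e^(-2·u) du = -(4·u^6 + 12·u^5 + 30·u^4 + 60·u^3 + 90·u^2 + 90·u + 45)·e^(-2·u)/8 + C, the region integral is ≈ 0.87950 and the full one is 45/8.
The region integral divided by the full integral gives P = 0.1564.

P ≈ 0.156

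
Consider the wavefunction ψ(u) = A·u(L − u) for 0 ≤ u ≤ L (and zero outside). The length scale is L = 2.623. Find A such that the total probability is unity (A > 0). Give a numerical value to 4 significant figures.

A ≈ 0.4915

The normalization condition is ∫|ψ|² du = 1 from 0 to L.
Expanding the polynomial and integrating term by term, with ψ = A·u(L − u), the integral evaluates to A²·[L^5/30].
Hence A² = 1/[L^5/30].
With L = 2.623: A² = 0.24162 and A = 0.49155.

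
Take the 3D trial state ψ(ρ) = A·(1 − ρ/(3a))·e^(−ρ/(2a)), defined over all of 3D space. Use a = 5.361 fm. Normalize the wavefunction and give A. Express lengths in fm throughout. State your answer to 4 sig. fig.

A ≈ 0.02783 fm^(-3/2)

We need A² ∫|f|² 4πρ² dρ = 1, taking the integral from 0 to ∞.
Using ∫₀^∞ ρⁿ e^(−αρ) dρ = n!/αⁿ⁺¹, carrying out the integral gives A² · 8·π·a^3/3.
Hence A² = 1/[8·π·a^3/3].
Substituting a = 5.361 gives A² = 0.00077472, so A = 0.027834.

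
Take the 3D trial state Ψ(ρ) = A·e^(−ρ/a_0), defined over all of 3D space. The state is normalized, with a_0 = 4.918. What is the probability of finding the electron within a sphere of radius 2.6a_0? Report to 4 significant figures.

Integrate the radial probability density 4πρ²|Ψ|² over ρ ≤ 2.6a_0.
A² is fixed by ∫₀^∞ 4πρ²|Ψ|² dρ = 1, i.e. A² = (π·a_0^3)^(−1).
In terms of u = ρ/a_0 (A², 4π and the length scale all cancel between numerator and denominator), P = [∫_{0}^{2.6} u^2·e^(-2·u) du] / [∫_{0}^{∞} u^2·e^(-2·u) du].
An antiderivative of u^2·e^(-2·u) is -(2·u^2 + 2·u + 1)·e^(-2·u)/4; evaluating from 0 to 2.6 gives 1/4 - 493·e^(-26/5)/100, while the full integral is 1/4.
Taking the ratio yields P = 0.89121.

P ≈ 0.8912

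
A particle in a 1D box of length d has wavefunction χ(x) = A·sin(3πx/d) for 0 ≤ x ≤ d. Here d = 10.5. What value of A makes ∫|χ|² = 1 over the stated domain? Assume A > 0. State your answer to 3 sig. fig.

Require ∫ |χ|² dx = 1 over the whole domain.
With ∫₀^d sin²(nπx/d) dx = d/2, ∫|χ|² dx = A²·(d/2).
Hence A² = 1/[d/2].
Plugging in d = 10.5 yields A = 0.4364.

A ≈ 0.436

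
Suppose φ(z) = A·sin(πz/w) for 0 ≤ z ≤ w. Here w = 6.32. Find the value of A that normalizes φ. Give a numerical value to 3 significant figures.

A ≈ 0.563

We need A² ∫|f|² dz = 1, taking the integral from 0 to w.
With ∫₀^w sin²(nπz/w) dz = w/2, ∫|φ|² dz = A²·(w/2).
Setting this equal to 1 gives A² = 1/(w/2).
Plugging in w = 6.32 yields A = 0.5625.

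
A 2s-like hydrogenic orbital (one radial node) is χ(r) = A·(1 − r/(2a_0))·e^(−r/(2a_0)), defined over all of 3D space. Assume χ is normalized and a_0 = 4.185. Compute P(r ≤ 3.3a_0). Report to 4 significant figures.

With dV = 4πr²dr, the probability is ∫|χ|² dV over r ≤ 3.3a_0.
Normalization gives A² = 1/(8·π·a_0^3).
Let u = r/a_0; then A², 4π and the length scale all cancel, so P = ∫_{0}^{3.3} u^2·(1 - u/2)^2·e^(-u) du ÷ ∫_{0}^{∞} u^2·(1 - u/2)^2·e^(-u) du.
An antiderivative of u^2·(1 - u/2)^2·e^(-u) is -(u^4/4 + u^2 + 2·u + 2)·e^(-u); evaluating from 0 to 3.3 gives ≈ 0.187634, while the full integral is 2.
This evaluates to P = 0.093817.

P ≈ 0.09382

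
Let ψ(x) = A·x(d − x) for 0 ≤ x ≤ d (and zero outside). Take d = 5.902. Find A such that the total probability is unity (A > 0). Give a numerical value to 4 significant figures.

A ≈ 0.06472

Normalization requires ∫|ψ|² dx = 1, integrated from 0 to d.
Expanding the polynomial and integrating term by term, ∫|ψ|² dx = A²·(d^5/30).
So A² = (d^5/30)^(−1).
Plugging in d = 5.902 yields A = 0.064724.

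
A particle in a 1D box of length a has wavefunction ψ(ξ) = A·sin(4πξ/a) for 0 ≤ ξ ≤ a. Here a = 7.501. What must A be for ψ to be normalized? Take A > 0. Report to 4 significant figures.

Normalization requires ∫|ψ|² dξ = 1, integrated from 0 to a.
With ∫₀^a sin²(nπξ/a) dξ = a/2, carrying out the integral gives A² · a/2.
Hence A² = 1/[a/2].
Plugging in a = 7.501 yields A = 0.51636.

A ≈ 0.5164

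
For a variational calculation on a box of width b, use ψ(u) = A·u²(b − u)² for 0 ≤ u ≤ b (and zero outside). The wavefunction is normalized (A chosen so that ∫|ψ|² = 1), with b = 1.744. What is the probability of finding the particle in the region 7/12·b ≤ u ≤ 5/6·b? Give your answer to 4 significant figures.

The probability is P = ∫ |ψ|² du over [7/12·b, 5/6·b].
With A² fixed by ∫|ψ|² = 1, i.e. A² = (b^9/630)^(−1), substitute and integrate.
Let t = u/b; then A² and the length scale cancel, so P = ∫_{7/12}^{5/6} t^4·(1 - t)^4 dt ÷ ∫_{0}^{1} t^4·(1 - t)^4 dt.
With ∫ t^4·(1 - t)^4 dt = t^5·(70·t^4 - 315·t^3 + 540·t^2 - 420·t + 126)/630 + C, the region integral is ≈ 0.000465682 and the full one is 1/630.
The result is P = 0.29338.

P ≈ 0.2934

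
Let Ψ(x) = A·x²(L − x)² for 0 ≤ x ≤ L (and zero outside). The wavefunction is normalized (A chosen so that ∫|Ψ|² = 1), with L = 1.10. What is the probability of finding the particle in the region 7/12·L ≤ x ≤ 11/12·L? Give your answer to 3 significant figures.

P ≈ 0.302

The probability is P = ∫ |Ψ|² dx over [7/12·L, 11/12·L].
Since A² = 1/(L^9/630), this is the region integral divided by the full normalization integral.
In terms of u = x/L (A² and the length scale cancel between numerator and denominator), P = [∫_{7/12}^{11/12} u^4·(1 - u)^4 du] / [∫_{0}^{1} u^4·(1 - u)^4 du].
With ∫ u^4·(1 - u)^4 du = u^5·(70·u^4 - 315·u^3 + 540·u^2 - 420·u + 126)/630 + C, the region integral is ≈ 0.00047929 and the full one is 1/630.
The result is P = 0.3019.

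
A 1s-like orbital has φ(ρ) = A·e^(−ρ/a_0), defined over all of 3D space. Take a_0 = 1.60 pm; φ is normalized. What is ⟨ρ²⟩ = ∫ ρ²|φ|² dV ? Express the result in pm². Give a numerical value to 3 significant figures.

⟨ρ^2⟩ ≈ 7.68 pm^2

By definition ⟨ρ²⟩ = ∫ ρ^2 |φ(ρ)|² 4πρ² dρ.
The ratio of the moment integral to the normalization integral gives ⟨ρ²⟩ = 3·a_0^2.
Putting a_0 = 1.60 gives 7.680.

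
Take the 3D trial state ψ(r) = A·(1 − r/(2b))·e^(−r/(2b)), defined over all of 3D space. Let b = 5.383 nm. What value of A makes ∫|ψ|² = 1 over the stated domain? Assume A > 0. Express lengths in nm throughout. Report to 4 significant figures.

A ≈ 0.01597 nm^(-3/2)

The normalization condition is ∫|ψ|² 4πr² dr = 1 from 0 to ∞.
Carrying out the integral gives A² · 8·π·b^3.
Plugging in b = 5.383 yields A = 0.015971.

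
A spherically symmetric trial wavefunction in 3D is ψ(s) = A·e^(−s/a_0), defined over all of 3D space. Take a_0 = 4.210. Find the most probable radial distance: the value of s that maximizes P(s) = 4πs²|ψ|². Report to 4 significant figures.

s ≈ 4.210

The maximum of P(s) = 4πs²|ψ|² occurs where its derivative vanishes.
This gives s = a_0.
With a_0 = 4.210, the most probable radial distance is 4.2100.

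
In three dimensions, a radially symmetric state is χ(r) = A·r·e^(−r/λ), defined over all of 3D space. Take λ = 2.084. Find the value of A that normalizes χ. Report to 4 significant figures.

Require ∫ |χ|² 4πr² dr = 1 over the whole domain.
In 3D with spherical symmetry the volume element is 4πr² dr.
Recall ∫₀^∞ r^m e^(−r/β) dr = m!·β^(m+1), with χ = A·r·e^(−r/λ), the integral evaluates to A²·[3·π·λ^5].
Setting this equal to 1 gives A² = 1/(3·π·λ^5).
Plugging in λ = 2.084 yields A = 0.051954.

A ≈ 0.05195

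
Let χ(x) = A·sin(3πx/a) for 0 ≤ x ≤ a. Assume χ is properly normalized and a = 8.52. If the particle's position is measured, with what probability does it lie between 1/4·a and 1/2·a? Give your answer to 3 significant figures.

P ≈ 0.197

P = ∫_{1/4·a}^{1/2·a} |χ(x)|² dx.
With A² fixed by ∫|χ|² = 1, i.e. A² = (a/2)^(−1), substitute and integrate.
Let u = x/a; then A² and the length scale cancel, so P = ∫_{1/4}^{1/2} sin(3·π·u)^2 du ÷ ∫_{0}^{1} sin(3·π·u)^2 du.
Using ∫ sin(3·π·u)^2 du = u/2 - sin(6·π·u)/(12·π), the numerator is 1/8 - 1/(12·π) and the denominator is 1/2.
Evaluating gives P = (-2 + 3·π)/(12·π).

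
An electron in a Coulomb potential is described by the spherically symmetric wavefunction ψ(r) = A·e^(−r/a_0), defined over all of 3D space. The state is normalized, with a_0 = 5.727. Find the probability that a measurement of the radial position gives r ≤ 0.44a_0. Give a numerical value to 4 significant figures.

With dV = 4πr²dr, the probability is ∫|ψ|² dV over r ≤ 0.44a_0.
A² is fixed by ∫₀^∞ 4πr²|ψ|² dr = 1, i.e. A² = (π·a_0^3)^(−1).
Substituting u = r/a_0, A², 4π and the length scale all cancel in the ratio: P = ∫_{0}^{0.44} u^2·e^(-2·u) du / ∫_{0}^{∞} u^2·e^(-2·u) du.
With ∫ u^2·e^(-2·u) du = -(2·u^2 + 2·u + 1)·e^(-2·u)/4 + C, the region integral is 1/4 - 1417·e^(-22/25)/2500 and the full one is 1/4.
The region integral divided by the full integral gives P = 0.059604.

P ≈ 0.05960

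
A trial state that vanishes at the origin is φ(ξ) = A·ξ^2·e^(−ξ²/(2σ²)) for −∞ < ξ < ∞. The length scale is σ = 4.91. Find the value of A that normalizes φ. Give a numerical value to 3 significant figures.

A ≈ 0.0162

Require ∫ |φ|² dξ = 1 over the whole domain.
Using the Gaussian integral ∫_{−∞}^{∞} e^(−αξ²) dξ = √(π/α), carrying out the integral gives A² · 3·√(π)·σ^5/4.
Substituting σ = 4.91 gives A² = 0.0002636, so A = 0.01624.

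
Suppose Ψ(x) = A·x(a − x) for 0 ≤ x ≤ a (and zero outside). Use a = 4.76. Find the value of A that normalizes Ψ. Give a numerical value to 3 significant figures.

A ≈ 0.111

Require ∫ |Ψ|² dx = 1 over the whole domain.
∫|Ψ|² dx = A²·(a^5/30).
So A² = (a^5/30)^(−1).
With a = 4.76: A² = 0.01228 and A = 0.1108.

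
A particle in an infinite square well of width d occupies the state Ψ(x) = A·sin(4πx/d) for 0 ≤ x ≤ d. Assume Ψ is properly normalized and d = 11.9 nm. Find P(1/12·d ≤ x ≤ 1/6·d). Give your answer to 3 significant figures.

|Ψ|² is the probability density, so P = ∫_{1/12·d}^{1/6·d} |Ψ|² dx.
Since A² = 1/(d/2), this is the region integral divided by the full normalization integral.
Let u = x/d; then A² and the length scale cancel, so P = ∫_{1/12}^{1/6} sin(4·π·u)^2 du ÷ ∫_{0}^{1} sin(4·π·u)^2 du.
With ∫ sin(4·π·u)^2 du = u/2 - sin(4·π·u)·cos(4·π·u)/(8·π) + C, the region integral is √(3)/(16·π) + 1/24 and the full one is 1/2.
The result is P = (√(3)/8 + π/12)/π.

P ≈ 0.152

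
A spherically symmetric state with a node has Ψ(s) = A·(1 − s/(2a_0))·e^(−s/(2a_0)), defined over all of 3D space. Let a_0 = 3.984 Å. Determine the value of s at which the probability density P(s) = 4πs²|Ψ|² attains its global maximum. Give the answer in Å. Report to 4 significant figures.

s ≈ 20.86 Å

Set d/ds [P(s) = 4πs²|Ψ|²] = 0 and solve for s > 0.
This gives s = a_0·(√(5) + 3).
With a_0 = 3.984, the most probable radial distance is 20.860 Å.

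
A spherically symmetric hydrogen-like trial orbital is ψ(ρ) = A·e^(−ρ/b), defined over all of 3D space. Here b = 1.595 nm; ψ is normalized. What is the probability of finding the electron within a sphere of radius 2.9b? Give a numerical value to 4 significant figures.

P ≈ 0.9285

Integrate the radial probability density 4πρ²|ψ|² over ρ ≤ 2.9b.
A² is fixed by ∫₀^∞ 4πρ²|ψ|² dρ = 1, i.e. A² = (π·b^3)^(−1).
Substituting u = ρ/b, A², 4π and the length scale all cancel in the ratio: P = ∫_{0}^{2.9} u^2·e^(-2·u) du / ∫_{0}^{∞} u^2·e^(-2·u) du.
Using ∫ u^2·e^(-2·u) du = -(2·u^2 + 2·u + 1)·e^(-2·u)/4, the numerator is 1/4 - 1181·e^(-29/5)/200 and the denominator is 1/4.
Taking the ratio yields P = 0.92849.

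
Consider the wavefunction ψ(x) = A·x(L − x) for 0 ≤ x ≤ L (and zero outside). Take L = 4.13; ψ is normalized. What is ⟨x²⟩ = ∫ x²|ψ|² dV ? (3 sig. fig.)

By definition ⟨x²⟩ = ∫ x^2 |ψ(x)|² dx.
Expanding the polynomial and integrating term by term, the ratio of the moment integral to the normalization integral gives ⟨x²⟩ = 2·L^2/7.
With L = 4.13, ⟨x^2⟩ = 4.873.

⟨x^2⟩ ≈ 4.87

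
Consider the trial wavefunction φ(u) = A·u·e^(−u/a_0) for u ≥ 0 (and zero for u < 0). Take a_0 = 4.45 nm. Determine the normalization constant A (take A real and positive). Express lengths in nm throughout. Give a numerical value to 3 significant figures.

The normalization condition is ∫|φ|² du = 1 from 0 to ∞.
Carrying out the integral gives A² · a_0^3/4.
Substituting a_0 = 4.45 gives A² = 0.04539, so A = 0.2131.

A ≈ 0.213 nm^(-3/2)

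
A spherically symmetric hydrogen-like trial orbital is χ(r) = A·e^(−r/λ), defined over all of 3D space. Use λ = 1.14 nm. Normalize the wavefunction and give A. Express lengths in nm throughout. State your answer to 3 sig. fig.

Normalization requires ∫|χ|² 4πr² dr = 1, integrated from 0 to ∞.
Recall ∫₀^∞ r^m e^(−r/β) dr = m!·β^(m+1), with χ = A·e^(−r/λ), the integral evaluates to A²·[π·λ^3].
Hence A² = 1/[π·λ^3].
Substituting λ = 1.14 gives A² = 0.2149, so A = 0.4635.

A ≈ 0.464 nm^(-3/2)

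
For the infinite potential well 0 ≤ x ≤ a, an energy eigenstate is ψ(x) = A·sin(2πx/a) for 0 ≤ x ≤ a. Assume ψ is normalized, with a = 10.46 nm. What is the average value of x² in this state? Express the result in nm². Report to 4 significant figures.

The expectation value is the |ψ|²-weighted average of x^2: ∫ x^2|ψ|² dx.
Since the A² factors cancel between numerator and denominator, ⟨x²⟩ = -a^2/(8·π^2) + a^2/3.
Putting a = 10.46 gives 35.085.

⟨x^2⟩ ≈ 35.08 nm^2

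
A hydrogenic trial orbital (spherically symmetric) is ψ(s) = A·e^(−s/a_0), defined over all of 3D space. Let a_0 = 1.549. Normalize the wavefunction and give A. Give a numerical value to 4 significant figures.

The normalization condition is ∫|ψ|² 4πs² ds = 1 from 0 to ∞.
In 3D with spherical symmetry the volume element is 4πs² ds.
Carrying out the integral gives A² · π·a_0^3.
Plugging in a_0 = 1.549 yields A = 0.29265.

A ≈ 0.2926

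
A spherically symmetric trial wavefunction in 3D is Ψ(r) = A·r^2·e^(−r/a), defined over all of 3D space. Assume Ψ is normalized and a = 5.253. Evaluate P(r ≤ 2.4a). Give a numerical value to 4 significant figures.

P ≈ 0.2092

Integrate the radial probability density 4πr²|Ψ|² over r ≤ 2.4a.
Normalization gives A² = 1/(45·π·a^7/2).
Substituting u = r/a, A², 4π and the length scale all cancel in the ratio: P = ∫_{0}^{2.4} u^6·e^(-2·u) du / ∫_{0}^{∞} u^6·e^(-2·u) du.
Using ∫ u^6·e^(-2·u) du = -(4·u^6 + 12·u^5 + 30·u^4 + 60·u^3 + 90·u^2 + 90·u + 45)·e^(-2·u)/8, the numerator is ≈ 1.17672 and the denominator is 45/8.
Taking the ratio yields P = 0.20920.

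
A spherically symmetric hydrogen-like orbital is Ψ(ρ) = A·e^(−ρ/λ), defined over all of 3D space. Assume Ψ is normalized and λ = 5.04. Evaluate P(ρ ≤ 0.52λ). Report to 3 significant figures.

Integrate the radial probability density 4πρ²|Ψ|² over ρ ≤ 0.52λ.
A² is fixed by ∫₀^∞ 4πρ²|Ψ|² dρ = 1, i.e. A² = (π·λ^3)^(−1).
Let u = ρ/λ; then A², 4π and the length scale all cancel, so P = ∫_{0}^{0.52} u^2·e^(-2·u) du ÷ ∫_{0}^{∞} u^2·e^(-2·u) du.
Using ∫ u^2·e^(-2·u) du = -(2·u^2 + 2·u + 1)·e^(-2·u)/4, the numerator is 1/4 - 1613·e^(-26/25)/2500 and the denominator is 1/4.
This evaluates to P = 0.08780.

P ≈ 0.0878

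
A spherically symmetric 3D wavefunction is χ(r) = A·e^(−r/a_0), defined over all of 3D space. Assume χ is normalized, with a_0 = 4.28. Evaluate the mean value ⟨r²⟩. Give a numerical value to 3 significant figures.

By definition ⟨r²⟩ = ∫ r^2 |χ(r)|² 4πr² dr.
Since the A² factors cancel between numerator and denominator, ⟨r²⟩ = 3·a_0^2.
Putting a_0 = 4.28 gives 54.96.

⟨r^2⟩ ≈ 55.0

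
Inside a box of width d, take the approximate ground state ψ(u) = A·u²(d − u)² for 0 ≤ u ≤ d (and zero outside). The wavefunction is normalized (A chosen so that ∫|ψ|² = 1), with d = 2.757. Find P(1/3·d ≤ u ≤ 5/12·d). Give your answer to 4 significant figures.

P ≈ 0.1575

|ψ|² is the probability density, so P = ∫_{1/3·d}^{5/12·d} |ψ|² du.
The normalization integral ∫|ψ|²du over the whole domain equals d^9/630·A², and A² cancels in the ratio.
In terms of t = u/d (A² and the length scale cancel between numerator and denominator), P = [∫_{1/3}^{5/12} t^4·(1 - t)^4 dt] / [∫_{0}^{1} t^4·(1 - t)^4 dt].
With ∫ t^4·(1 - t)^4 dt = t^5·(70·t^4 - 315·t^3 + 540·t^2 - 420·t + 126)/630 + C, the region integral is ≈ 0.000249975 and the full one is 1/630.
The result is P = 0.15748.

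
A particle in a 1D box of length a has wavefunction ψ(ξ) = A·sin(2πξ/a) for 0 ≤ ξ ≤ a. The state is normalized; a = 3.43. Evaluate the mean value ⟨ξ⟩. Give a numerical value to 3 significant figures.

⟨ξ⟩ ≈ 1.72

The expectation value is the |ψ|²-weighted average of ξ: ∫ ξ|ψ|² dξ.
Evaluating both integrals, ⟨ξ⟩ = a/2.
Putting a = 3.43 gives 1.715.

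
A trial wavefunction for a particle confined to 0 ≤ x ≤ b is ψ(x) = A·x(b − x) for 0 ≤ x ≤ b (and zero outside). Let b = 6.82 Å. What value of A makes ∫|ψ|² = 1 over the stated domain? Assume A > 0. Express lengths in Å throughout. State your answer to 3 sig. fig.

A ≈ 0.0451 Å^(-5/2)

We need A² ∫|f|² dx = 1, taking the integral from 0 to b.
With ψ = A·x(b − x), the integral evaluates to A²·[b^5/30].
Plugging in b = 6.82 yields A = 0.04509.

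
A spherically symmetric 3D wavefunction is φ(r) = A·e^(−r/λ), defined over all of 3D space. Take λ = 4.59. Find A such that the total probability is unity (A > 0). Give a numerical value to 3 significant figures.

Normalization requires ∫|φ|² 4πr² dr = 1, integrated from 0 to ∞.
In 3D with spherical symmetry the volume element is 4πr² dr.
The integral (without the A² prefactor) comes out to π·λ^3.
Hence A² = 1/[π·λ^3].
Substituting λ = 4.59 gives A² = 0.003292, so A = 0.05737.

A ≈ 0.0574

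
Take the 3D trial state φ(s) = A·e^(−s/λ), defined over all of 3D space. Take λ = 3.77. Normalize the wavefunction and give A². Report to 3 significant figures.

A^2 ≈ 0.00594

We need A² ∫|f|² 4πs² ds = 1, taking the integral from 0 to ∞.
The angular integral contributes 4π, leaving ∫₀^∞ s²|φ|² ds.
Recall ∫₀^∞ s^m e^(−s/β) ds = m!·β^(m+1), ∫|φ|² 4πs² ds = A²·(π·λ^3).
Setting this equal to 1 gives A² = 1/(π·λ^3).
Plugging in λ = 3.77 yields A = 0.07707.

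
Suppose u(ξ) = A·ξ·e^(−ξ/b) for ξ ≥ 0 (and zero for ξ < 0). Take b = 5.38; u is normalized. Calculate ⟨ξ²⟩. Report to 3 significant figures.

The expectation value is the |u|²-weighted average of ξ^2: ∫ ξ^2|u|² dξ.
Recall ∫₀^∞ ξ^m e^(−ξ/β) dξ = m!·β^(m+1), evaluating both integrals, ⟨ξ²⟩ = 3·b^2.
Putting b = 5.38 gives 86.83.

⟨ξ^2⟩ ≈ 86.8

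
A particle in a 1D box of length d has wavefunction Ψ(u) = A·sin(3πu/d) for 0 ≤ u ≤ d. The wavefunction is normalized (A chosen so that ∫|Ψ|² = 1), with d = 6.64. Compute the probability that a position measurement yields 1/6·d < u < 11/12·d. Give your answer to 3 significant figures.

P = ∫_{1/6·d}^{11/12·d} |Ψ(u)|² du.
Since A² = 1/(d/2), this is the region integral divided by the full normalization integral.
In terms of t = u/d (A² and the length scale cancel between numerator and denominator), P = [∫_{1/6}^{11/12} sin(3·π·t)^2 dt] / [∫_{0}^{1} sin(3·π·t)^2 dt].
Using ∫ sin(3·π·t)^2 dt = t/2 - sin(6·π·t)/(12·π), the numerator is 1/(12·π) + 3/8 and the denominator is 1/2.
The result is P = (2 + 9·π)/(12·π).

P ≈ 0.803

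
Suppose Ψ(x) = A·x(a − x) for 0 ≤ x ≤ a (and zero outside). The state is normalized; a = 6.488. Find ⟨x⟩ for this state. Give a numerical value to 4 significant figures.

By definition ⟨x⟩ = ∫ x |Ψ(x)|² dx.
Expanding the polynomial and integrating term by term, evaluating both integrals, ⟨x⟩ = a/2.
With a = 6.488, ⟨x⟩ = 3.2440.

⟨x⟩ ≈ 3.244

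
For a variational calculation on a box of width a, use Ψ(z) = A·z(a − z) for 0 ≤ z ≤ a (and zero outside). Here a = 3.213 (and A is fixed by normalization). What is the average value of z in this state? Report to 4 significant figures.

The expectation value is the |Ψ|²-weighted average of z: ∫ z|Ψ|² dz.
Since the A² factors cancel between numerator and denominator, ⟨z⟩ = a/2.
Putting a = 3.213 gives 1.6065.

⟨z⟩ ≈ 1.607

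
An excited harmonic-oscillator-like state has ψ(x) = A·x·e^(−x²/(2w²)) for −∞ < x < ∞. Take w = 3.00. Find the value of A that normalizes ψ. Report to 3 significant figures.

Normalization requires ∫|ψ|² dx = 1, integrated from −∞ to ∞.
Differentiating ∫e^(−αx²) dx = √(π/α) under α to get the higher moments, the integral (without the A² prefactor) comes out to √(π)·w^3/2.
So A² = (√(π)·w^3/2)^(−1).
Plugging in w = 3.00 yields A = 0.2044.

A ≈ 0.204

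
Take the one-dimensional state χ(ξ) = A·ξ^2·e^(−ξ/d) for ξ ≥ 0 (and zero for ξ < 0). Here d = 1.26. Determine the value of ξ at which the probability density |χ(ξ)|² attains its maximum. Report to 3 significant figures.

Differentiate |χ(ξ)|² with respect to ξ and set to zero.
Solving yields ξ = 2·d.
With d = 1.26, the most probable position is 2.520.

ξ ≈ 2.52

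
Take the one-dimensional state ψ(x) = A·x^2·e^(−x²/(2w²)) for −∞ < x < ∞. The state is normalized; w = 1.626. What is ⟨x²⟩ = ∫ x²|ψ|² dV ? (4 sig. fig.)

⟨x^2⟩ ≈ 6.610

By definition ⟨x²⟩ = ∫ x^2 |ψ(x)|² dx.
Differentiating ∫e^(−αx²) dx = √(π/α) under α to get the higher moments, the ratio of the moment integral to the normalization integral gives ⟨x²⟩ = 5·w^2/2.
Putting w = 1.626 gives 6.6097.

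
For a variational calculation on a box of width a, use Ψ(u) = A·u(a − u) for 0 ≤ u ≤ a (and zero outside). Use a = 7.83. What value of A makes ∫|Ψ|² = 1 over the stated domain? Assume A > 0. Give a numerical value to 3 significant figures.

A ≈ 0.0319

The normalization condition is ∫|Ψ|² du = 1 from 0 to a.
Expanding the polynomial and integrating term by term, with Ψ = A·u(a − u), the integral evaluates to A²·[a^5/30].
Substituting a = 7.83 gives A² = 0.001019, so A = 0.03193.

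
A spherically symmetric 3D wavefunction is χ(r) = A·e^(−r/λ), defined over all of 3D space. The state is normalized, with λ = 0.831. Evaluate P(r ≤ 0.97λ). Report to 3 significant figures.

With dV = 4πr²dr, the probability is ∫|χ|² dV over r ≤ 0.97λ.
Normalization gives A² = 1/(π·λ^3).
In terms of u = r/λ (A², 4π and the length scale all cancel between numerator and denominator), P = [∫_{0}^{0.97} u^2·e^(-2·u) du] / [∫_{0}^{∞} u^2·e^(-2·u) du].
Using ∫ u^2·e^(-2·u) du = -(2·u^2 + 2·u + 1)·e^(-2·u)/4, the numerator is ≈ 0.076772 and the denominator is 1/4.
The region integral divided by the full integral gives P = 0.3071.

P ≈ 0.307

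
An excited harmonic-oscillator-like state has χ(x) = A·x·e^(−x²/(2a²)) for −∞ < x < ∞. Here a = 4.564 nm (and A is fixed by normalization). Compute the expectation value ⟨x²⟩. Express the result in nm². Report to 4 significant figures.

The expectation value is the |χ|²-weighted average of x^2: ∫ x^2|χ|² dx.
Evaluating both integrals, ⟨x²⟩ = 3·a^2/2.
Putting a = 4.564 gives 31.245.

⟨x^2⟩ ≈ 31.25 nm^2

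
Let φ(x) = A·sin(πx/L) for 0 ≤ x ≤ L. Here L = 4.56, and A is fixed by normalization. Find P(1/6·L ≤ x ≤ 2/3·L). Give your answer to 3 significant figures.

P = ∫_{1/6·L}^{2/3·L} |φ(x)|² dx.
With A² fixed by ∫|φ|² = 1, i.e. A² = (L/2)^(−1), substitute and integrate.
Substituting u = x/L, A² and the length scale cancel in the ratio: P = ∫_{1/6}^{2/3} sin(π·u)^2 du / ∫_{0}^{1} sin(π·u)^2 du.
Using ∫ sin(π·u)^2 du = u/2 - sin(2·π·u)/(4·π), the numerator is √(3)/(4·π) + 1/4 and the denominator is 1/2.
The result is P = (√(3) + π)/(2·π).

P ≈ 0.776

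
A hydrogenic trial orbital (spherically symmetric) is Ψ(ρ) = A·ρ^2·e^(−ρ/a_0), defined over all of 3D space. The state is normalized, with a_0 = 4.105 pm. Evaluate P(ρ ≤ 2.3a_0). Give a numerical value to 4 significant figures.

P ≈ 0.1820

P = ∫ |Ψ|² 4πρ² dρ over ρ ≤ 2.3a_0.
The full normalization integral is A²·[45·π·a_0^7/2] = 1, fixing A².
Let u = ρ/a_0; then A², 4π and the length scale all cancel, so P = ∫_{0}^{2.3} u^6·e^(-2·u) du ÷ ∫_{0}^{∞} u^6·e^(-2·u) du.
With ∫ u^6·e^(-2·u) du = -(4·u^6 + 12·u^5 + 30·u^4 + 60·u^3 + 90·u^2 + 90·u + 45)·e^(-2·u)/8 + C, the region integral is ≈ 1.02359 and the full one is 45/8.
This evaluates to P = 0.18197.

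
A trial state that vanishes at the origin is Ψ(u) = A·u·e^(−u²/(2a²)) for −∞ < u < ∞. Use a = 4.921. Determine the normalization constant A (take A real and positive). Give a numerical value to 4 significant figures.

A ≈ 0.09731

We need A² ∫|f|² du = 1, taking the integral from −∞ to ∞.
Using the Gaussian integral ∫_{−∞}^{∞} e^(−αu²) du = √(π/α), ∫|Ψ|² du = A²·(√(π)·a^3/2).
Setting this equal to 1 gives A² = 1/(√(π)·a^3/2).
Plugging in a = 4.921 yields A = 0.097308.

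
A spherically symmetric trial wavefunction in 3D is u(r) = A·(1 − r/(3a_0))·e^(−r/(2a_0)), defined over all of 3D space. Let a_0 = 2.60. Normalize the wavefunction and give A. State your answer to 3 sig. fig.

The normalization condition is ∫|u|² 4πr² dr = 1 from 0 to ∞.
The angular integral contributes 4π, leaving ∫₀^∞ r²|u|² dr.
∫|u|² 4πr² dr = A²·(8·π·a_0^3/3).
Substituting a_0 = 2.60 gives A² = 0.006791, so A = 0.08241.

A ≈ 0.0824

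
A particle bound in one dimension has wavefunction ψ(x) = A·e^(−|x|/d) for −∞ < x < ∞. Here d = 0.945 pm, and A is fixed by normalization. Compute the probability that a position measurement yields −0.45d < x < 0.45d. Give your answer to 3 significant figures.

P ≈ 0.593

P = ∫_{−0.45d}^{0.45d} |ψ(x)|² dx.
Since A² = 1/(d), this is the region integral divided by the full normalization integral.
Both integrals are even about x = 0, so only the x ≥ 0 halves are needed (the factors of 2 cancel). Let u = x/d; then A² and the length scale cancel, so P = ∫_{0}^{0.45} e^(-2·u) du ÷ ∫_{0}^{∞} e^(-2·u) du.
Using ∫ e^(-2·u) du = -e^(-2·u)/2, the numerator is 1/2 - e^(-9/10)/2 and the denominator is 1/2.
Taking the ratio, P = 0.5934.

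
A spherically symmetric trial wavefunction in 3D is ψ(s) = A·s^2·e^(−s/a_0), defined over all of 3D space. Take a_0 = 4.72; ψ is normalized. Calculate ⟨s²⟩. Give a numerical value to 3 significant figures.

The expectation value is the |ψ|²-weighted average of s^2: ∫ s^2|ψ|² 4πs² ds.
Evaluating both integrals, ⟨s²⟩ = 14·a_0^2.
With a_0 = 4.72, ⟨s^2⟩ = 311.9.

⟨s^2⟩ ≈ 312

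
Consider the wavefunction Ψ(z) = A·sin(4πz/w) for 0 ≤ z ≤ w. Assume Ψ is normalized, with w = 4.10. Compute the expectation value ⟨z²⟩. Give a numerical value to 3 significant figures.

⟨z^2⟩ ≈ 5.55

By definition ⟨z²⟩ = ∫ z^2 |Ψ(z)|² dz.
With ∫₀^w sin²(nπz/w) dz = w/2, since the A² factors cancel between numerator and denominator, ⟨z²⟩ = -w^2/(32·π^2) + w^2/3.
With w = 4.10, ⟨z^2⟩ = 5.550.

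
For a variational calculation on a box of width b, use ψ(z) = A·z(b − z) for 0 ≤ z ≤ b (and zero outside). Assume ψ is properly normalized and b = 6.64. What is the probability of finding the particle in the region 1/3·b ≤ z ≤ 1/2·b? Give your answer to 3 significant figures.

P ≈ 0.290

|ψ|² is the probability density, so P = ∫_{1/3·b}^{1/2·b} |ψ|² dz.
Since A² = 1/(b^5/30), this is the region integral divided by the full normalization integral.
Let u = z/b; then A² and the length scale cancel, so P = ∫_{1/3}^{1/2} u^2·(1 - u)^2 du ÷ ∫_{0}^{1} u^2·(1 - u)^2 du.
An antiderivative of u^2·(1 - u)^2 is u^3·(6·u^2 - 15·u + 10)/30; evaluating from 1/3 to 1/2 gives 47/4860, while the full integral is 1/30.
The result is P = 47/162.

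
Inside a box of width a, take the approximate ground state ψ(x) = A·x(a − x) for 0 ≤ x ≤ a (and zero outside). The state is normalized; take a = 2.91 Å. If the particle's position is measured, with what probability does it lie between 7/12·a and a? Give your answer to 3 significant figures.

|ψ|² is the probability density, so P = ∫_{7/12·a}^{a} |ψ|² dx.
With A² fixed by ∫|ψ|² = 1, i.e. A² = (a^5/30)^(−1), substitute and integrate.
Let u = x/a; then A² and the length scale cancel, so P = ∫_{7/12}^{1} u^2·(1 - u)^2 du ÷ ∫_{0}^{1} u^2·(1 - u)^2 du.
An antiderivative of u^2·(1 - u)^2 is u^3·(6·u^2 - 15·u + 10)/30; evaluating from 7/12 to 1 gives ≈ 0.011554, while the full integral is 1/30.
Evaluating gives P = 0.3466.

P ≈ 0.347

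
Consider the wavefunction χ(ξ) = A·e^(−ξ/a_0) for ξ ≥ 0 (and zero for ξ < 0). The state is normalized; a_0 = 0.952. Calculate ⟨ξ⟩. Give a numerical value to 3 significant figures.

⟨ξ⟩ ≈ 0.476

⟨ξ⟩ = ∫ ξ |χ|² dξ over the full domain.
The ratio of the moment integral to the normalization integral gives ⟨ξ⟩ = a_0/2.
With a_0 = 0.952, ⟨ξ⟩ = 0.4760.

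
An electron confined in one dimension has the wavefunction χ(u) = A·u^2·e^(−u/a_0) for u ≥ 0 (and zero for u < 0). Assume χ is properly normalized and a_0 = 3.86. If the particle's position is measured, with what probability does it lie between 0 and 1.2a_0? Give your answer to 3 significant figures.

The probability is P = ∫ |χ|² du over [0, 1.2a_0].
The normalization integral ∫|χ|²du over the whole domain equals 3·a_0^5/4·A², and A² cancels in the ratio.
In terms of t = u/a_0 (A² and the length scale cancel between numerator and denominator), P = [∫_{0}^{1.2} t^4·e^(-2·t) dt] / [∫_{0}^{∞} t^4·e^(-2·t) dt].
Using ∫ t^4·e^(-2·t) dt = -(t^4/2 + t^3 + 3·t^2/2 + 3·t/2 + 3/4)·e^(-2·t), the numerator is ≈ 0.071901 and the denominator is 3/4.
Evaluating gives P = 0.09587.

P ≈ 0.0959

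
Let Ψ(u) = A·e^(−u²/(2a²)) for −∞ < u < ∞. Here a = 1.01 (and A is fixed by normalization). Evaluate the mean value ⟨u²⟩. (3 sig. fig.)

⟨u^2⟩ ≈ 0.510

⟨u²⟩ = ∫ u^2 |Ψ|² du over the full domain.
Differentiating ∫e^(−αu²) du = √(π/α) under α to get the higher moments, evaluating both integrals, ⟨u²⟩ = a^2/2.
Putting a = 1.01 gives 0.5101.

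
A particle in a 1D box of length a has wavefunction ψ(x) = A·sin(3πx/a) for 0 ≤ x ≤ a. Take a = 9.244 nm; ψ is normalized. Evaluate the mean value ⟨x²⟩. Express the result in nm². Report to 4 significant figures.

The expectation value is the |ψ|²-weighted average of x^2: ∫ x^2|ψ|² dx.
Since the A² factors cancel between numerator and denominator, ⟨x²⟩ = -a^2/(18·π^2) + a^2/3.
With a = 9.244, ⟨x^2⟩ = 28.003.

⟨x^2⟩ ≈ 28.00 nm^2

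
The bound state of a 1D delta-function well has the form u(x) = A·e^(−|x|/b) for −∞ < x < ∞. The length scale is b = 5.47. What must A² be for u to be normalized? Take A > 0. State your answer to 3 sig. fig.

A^2 ≈ 0.183

The normalization condition is ∫|u|² dx = 1 from −∞ to ∞.
Recall ∫₀^∞ x^m e^(−x/β) dx = m!·β^(m+1), the integral (without the A² prefactor) comes out to b.
Setting this equal to 1 gives A² = 1/(b).
With b = 5.47: A² = 0.1828 and A = 0.4276.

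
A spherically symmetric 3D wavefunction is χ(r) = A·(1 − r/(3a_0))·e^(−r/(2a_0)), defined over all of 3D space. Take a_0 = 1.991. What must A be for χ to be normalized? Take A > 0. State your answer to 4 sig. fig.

A ≈ 0.1230

The normalization condition is ∫|χ|² 4πr² dr = 1 from 0 to ∞.
Using ∫₀^∞ rⁿ e^(−αr) dr = n!/αⁿ⁺¹, with χ = A·(1 − r/(3a_0))·e^(−r/(2a_0)), the integral evaluates to A²·[8·π·a_0^3/3].
Hence A² = 1/[8·π·a_0^3/3].
With a_0 = 1.991: A² = 0.015124 and A = 0.12298.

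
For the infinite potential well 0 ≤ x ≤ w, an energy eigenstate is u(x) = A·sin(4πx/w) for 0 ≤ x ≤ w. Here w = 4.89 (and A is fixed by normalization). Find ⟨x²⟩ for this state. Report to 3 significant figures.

The expectation value is the |u|²-weighted average of x^2: ∫ x^2|u|² dx.
With ∫₀^w sin²(nπx/w) dx = w/2, since the A² factors cancel between numerator and denominator, ⟨x²⟩ = -w^2/(32·π^2) + w^2/3.
With w = 4.89, ⟨x^2⟩ = 7.895.

⟨x^2⟩ ≈ 7.89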